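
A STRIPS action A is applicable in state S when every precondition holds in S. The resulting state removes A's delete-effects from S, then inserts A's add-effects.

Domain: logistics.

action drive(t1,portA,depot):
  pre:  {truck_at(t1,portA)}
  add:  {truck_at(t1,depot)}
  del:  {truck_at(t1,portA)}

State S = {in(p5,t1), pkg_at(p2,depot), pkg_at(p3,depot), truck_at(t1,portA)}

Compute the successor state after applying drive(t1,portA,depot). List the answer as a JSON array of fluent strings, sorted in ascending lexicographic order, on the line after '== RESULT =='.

Progress:
  pre ⊆ S: {truck_at(t1,portA)} ⊆ S  — applicable
  S \ del = {in(p5,t1), pkg_at(p2,depot), pkg_at(p3,depot)}
  ∪ add   = {in(p5,t1), pkg_at(p2,depot), pkg_at(p3,depot), truck_at(t1,depot)}

== RESULT ==
["in(p5,t1)", "pkg_at(p2,depot)", "pkg_at(p3,depot)", "truck_at(t1,depot)"]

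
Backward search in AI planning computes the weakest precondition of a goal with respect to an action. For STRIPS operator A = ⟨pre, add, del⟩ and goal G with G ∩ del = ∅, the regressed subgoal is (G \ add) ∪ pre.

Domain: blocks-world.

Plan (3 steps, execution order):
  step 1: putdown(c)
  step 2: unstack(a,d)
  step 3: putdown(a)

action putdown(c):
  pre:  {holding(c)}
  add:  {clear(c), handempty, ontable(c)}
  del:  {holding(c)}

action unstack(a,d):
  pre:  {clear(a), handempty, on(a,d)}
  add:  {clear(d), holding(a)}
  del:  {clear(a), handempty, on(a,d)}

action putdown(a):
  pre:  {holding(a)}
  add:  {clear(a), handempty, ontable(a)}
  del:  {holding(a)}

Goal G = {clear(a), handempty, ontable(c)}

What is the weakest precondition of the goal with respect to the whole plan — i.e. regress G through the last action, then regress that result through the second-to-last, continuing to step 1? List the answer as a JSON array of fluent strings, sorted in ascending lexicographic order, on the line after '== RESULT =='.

Work backward from the goal:
  through step 3 (putdown(a)): drop {clear(a), handempty}, keep {ontable(c)}, require {holding(a)}
    → {holding(a), ontable(c)}
  through step 2 (unstack(a,d)): drop {holding(a)}, keep {ontable(c)}, require {clear(a), handempty, on(a,d)}
    → {clear(a), handempty, on(a,d), ontable(c)}
  through step 1 (putdown(c)): drop {handempty, ontable(c)}, keep {clear(a), on(a,d)}, require {holding(c)}
    → {clear(a), holding(c), on(a,d)}

== RESULT ==
["clear(a)", "holding(c)", "on(a,d)"]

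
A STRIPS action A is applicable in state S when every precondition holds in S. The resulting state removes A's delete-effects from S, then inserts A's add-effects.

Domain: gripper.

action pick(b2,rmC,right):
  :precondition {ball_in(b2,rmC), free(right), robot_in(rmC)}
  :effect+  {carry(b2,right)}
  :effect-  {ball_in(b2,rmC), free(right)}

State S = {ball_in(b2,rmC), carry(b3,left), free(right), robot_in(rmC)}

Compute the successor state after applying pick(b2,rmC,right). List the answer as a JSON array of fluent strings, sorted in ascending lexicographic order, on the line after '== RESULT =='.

Compute (S \ del) ∪ add:
  pre ⊆ S: {ball_in(b2,rmC), free(right), robot_in(rmC)} ⊆ S  — applicable
  S \ del = {carry(b3,left), robot_in(rmC)}
  ∪ add   = {carry(b2,right), carry(b3,left), robot_in(rmC)}

== RESULT ==
["carry(b2,right)", "carry(b3,left)", "robot_in(rmC)"]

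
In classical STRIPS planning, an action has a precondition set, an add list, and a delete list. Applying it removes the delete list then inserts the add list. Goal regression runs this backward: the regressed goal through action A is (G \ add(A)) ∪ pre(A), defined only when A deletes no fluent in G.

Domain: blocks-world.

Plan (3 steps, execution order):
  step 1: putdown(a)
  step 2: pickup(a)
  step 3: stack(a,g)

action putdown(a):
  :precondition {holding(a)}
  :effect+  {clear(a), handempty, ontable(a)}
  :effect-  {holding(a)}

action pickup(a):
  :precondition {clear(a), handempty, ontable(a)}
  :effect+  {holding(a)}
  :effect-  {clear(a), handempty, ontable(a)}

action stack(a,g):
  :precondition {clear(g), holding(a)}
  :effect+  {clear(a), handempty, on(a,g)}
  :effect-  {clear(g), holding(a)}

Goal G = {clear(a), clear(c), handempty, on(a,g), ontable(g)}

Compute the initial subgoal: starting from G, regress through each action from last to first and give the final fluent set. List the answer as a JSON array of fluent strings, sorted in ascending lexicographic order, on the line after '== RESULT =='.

Regress step by step:
  through step 3 (stack(a,g)): drop {clear(a), handempty, on(a,g)}, keep {clear(c), ontable(g)}, require {clear(g), holding(a)}
    → {clear(c), clear(g), holding(a), ontable(g)}
  through step 2 (pickup(a)): drop {holding(a)}, keep {clear(c), clear(g), ontable(g)}, require {clear(a), handempty, ontable(a)}
    → {clear(a), clear(c), clear(g), handempty, ontable(a), ontable(g)}
  through step 1 (putdown(a)): drop {clear(a), handempty, ontable(a)}, keep {clear(c), clear(g), ontable(g)}, require {holding(a)}
    → {clear(c), clear(g), holding(a), ontable(g)}

== RESULT ==
["clear(c)", "clear(g)", "holding(a)", "ontable(g)"]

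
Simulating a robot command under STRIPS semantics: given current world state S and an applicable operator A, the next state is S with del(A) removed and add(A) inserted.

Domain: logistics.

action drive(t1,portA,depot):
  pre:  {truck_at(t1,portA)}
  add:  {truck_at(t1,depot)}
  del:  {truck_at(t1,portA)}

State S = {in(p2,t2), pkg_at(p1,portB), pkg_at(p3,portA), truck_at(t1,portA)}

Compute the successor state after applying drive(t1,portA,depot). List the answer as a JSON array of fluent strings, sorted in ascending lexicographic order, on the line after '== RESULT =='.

Progress:
  pre ⊆ S: {truck_at(t1,portA)} ⊆ S  — applicable
  S \ del = {in(p2,t2), pkg_at(p1,portB), pkg_at(p3,portA)}
  ∪ add   = {in(p2,t2), pkg_at(p1,portB), pkg_at(p3,portA), truck_at(t1,depot)}

== RESULT ==
["in(p2,t2)", "pkg_at(p1,portB)", "pkg_at(p3,portA)", "truck_at(t1,depot)"]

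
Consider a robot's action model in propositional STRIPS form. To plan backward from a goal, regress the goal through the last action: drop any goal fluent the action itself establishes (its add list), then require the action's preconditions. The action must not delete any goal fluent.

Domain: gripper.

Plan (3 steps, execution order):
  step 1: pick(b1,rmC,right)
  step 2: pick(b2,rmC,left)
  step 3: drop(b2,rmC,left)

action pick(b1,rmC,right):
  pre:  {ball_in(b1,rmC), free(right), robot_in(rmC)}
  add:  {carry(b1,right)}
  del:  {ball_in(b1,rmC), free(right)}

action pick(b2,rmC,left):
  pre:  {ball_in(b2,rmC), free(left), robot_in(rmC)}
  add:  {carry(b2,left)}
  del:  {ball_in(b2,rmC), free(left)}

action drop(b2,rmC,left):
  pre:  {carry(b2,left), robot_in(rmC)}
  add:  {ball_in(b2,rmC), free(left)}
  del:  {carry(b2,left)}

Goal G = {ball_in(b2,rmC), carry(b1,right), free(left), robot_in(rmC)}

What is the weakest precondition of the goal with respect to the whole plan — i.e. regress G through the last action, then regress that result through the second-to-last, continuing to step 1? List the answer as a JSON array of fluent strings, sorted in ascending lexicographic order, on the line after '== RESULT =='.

Work backward from the goal:
  through step 3 (drop(b2,rmC,left)): drop {ball_in(b2,rmC), free(left)}, keep {carry(b1,right), robot_in(rmC)}, require {carry(b2,left), robot_in(rmC)}
    → {carry(b1,right), carry(b2,left), robot_in(rmC)}
  through step 2 (pick(b2,rmC,left)): drop {carry(b2,left)}, keep {carry(b1,right), robot_in(rmC)}, require {ball_in(b2,rmC), free(left), robot_in(rmC)}
    → {ball_in(b2,rmC), carry(b1,right), free(left), robot_in(rmC)}
  through step 1 (pick(b1,rmC,right)): drop {carry(b1,right)}, keep {ball_in(b2,rmC), free(left), robot_in(rmC)}, require {ball_in(b1,rmC), free(right), robot_in(rmC)}
    → {ball_in(b1,rmC), ball_in(b2,rmC), free(left), free(right), robot_in(rmC)}

== RESULT ==
["ball_in(b1,rmC)", "ball_in(b2,rmC)", "free(left)", "free(right)", "robot_in(rmC)"]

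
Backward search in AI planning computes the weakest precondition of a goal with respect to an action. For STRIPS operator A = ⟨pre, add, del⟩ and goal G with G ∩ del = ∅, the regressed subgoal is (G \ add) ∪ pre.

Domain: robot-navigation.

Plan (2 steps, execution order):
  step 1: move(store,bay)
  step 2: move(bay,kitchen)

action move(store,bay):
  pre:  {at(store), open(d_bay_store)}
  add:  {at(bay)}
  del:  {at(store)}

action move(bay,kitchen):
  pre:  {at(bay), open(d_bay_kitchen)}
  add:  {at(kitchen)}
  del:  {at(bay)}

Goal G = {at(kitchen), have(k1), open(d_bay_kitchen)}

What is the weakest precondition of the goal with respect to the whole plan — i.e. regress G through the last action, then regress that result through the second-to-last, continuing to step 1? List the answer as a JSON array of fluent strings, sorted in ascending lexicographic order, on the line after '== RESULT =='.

Work backward from the goal:
  through step 2 (move(bay,kitchen)): drop {at(kitchen)}, keep {have(k1), open(d_bay_kitchen)}, require {at(bay), open(d_bay_kitchen)}
    → {at(bay), have(k1), open(d_bay_kitchen)}
  through step 1 (move(store,bay)): drop {at(bay)}, keep {have(k1), open(d_bay_kitchen)}, require {at(store), open(d_bay_store)}
    → {at(store), have(k1), open(d_bay_kitchen), open(d_bay_store)}

== RESULT ==
["at(store)", "have(k1)", "open(d_bay_kitchen)", "open(d_bay_store)"]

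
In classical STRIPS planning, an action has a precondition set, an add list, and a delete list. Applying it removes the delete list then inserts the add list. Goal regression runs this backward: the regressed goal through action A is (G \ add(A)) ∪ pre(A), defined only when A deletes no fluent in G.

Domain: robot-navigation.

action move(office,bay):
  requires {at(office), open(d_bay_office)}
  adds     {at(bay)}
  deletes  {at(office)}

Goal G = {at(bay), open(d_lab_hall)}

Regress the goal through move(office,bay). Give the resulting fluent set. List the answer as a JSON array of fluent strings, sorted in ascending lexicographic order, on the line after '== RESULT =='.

Regress:
  G ∩ del = {}  (empty — regression defined)
  G \ add = {at(bay), open(d_lab_hall)} \ {at(bay)} = {open(d_lab_hall)}
  ∪ pre   = {open(d_lab_hall)} ∪ {at(office), open(d_bay_office)}
          = {at(office), open(d_bay_office), open(d_lab_hall)}

== RESULT ==
["at(office)", "open(d_bay_office)", "open(d_lab_hall)"]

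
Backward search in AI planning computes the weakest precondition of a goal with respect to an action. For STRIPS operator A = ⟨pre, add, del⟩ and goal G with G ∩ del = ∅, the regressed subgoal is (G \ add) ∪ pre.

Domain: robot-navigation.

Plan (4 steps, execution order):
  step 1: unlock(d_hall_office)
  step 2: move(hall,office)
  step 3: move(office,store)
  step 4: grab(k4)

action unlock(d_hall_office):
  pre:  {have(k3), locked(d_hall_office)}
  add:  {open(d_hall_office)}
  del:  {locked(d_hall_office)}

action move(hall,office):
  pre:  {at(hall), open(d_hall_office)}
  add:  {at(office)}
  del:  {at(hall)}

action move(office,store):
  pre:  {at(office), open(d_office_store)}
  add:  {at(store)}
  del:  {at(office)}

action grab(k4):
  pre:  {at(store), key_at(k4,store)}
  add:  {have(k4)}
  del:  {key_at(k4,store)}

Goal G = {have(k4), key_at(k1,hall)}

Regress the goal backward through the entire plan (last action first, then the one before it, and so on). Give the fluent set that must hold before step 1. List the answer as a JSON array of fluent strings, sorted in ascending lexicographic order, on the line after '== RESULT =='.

Work backward from the goal:
  through step 4 (grab(k4)): drop {have(k4)}, keep {key_at(k1,hall)}, require {at(store), key_at(k4,store)}
    → {at(store), key_at(k1,hall), key_at(k4,store)}
  through step 3 (move(office,store)): drop {at(store)}, keep {key_at(k1,hall), key_at(k4,store)}, require {at(office), open(d_office_store)}
    → {at(office), key_at(k1,hall), key_at(k4,store), open(d_office_store)}
  through step 2 (move(hall,office)): drop {at(office)}, keep {key_at(k1,hall), key_at(k4,store), open(d_office_store)}, require {at(hall), open(d_hall_office)}
    → {at(hall), key_at(k1,hall), key_at(k4,store), open(d_hall_office), open(d_office_store)}
  through step 1 (unlock(d_hall_office)): drop {open(d_hall_office)}, keep {at(hall), key_at(k1,hall), key_at(k4,store), open(d_office_store)}, require {have(k3), locked(d_hall_office)}
    → {at(hall), have(k3), key_at(k1,hall), key_at(k4,store), locked(d_hall_office), open(d_office_store)}

== RESULT ==
["at(hall)", "have(k3)", "key_at(k1,hall)", "key_at(k4,store)", "locked(d_hall_office)", "open(d_office_store)"]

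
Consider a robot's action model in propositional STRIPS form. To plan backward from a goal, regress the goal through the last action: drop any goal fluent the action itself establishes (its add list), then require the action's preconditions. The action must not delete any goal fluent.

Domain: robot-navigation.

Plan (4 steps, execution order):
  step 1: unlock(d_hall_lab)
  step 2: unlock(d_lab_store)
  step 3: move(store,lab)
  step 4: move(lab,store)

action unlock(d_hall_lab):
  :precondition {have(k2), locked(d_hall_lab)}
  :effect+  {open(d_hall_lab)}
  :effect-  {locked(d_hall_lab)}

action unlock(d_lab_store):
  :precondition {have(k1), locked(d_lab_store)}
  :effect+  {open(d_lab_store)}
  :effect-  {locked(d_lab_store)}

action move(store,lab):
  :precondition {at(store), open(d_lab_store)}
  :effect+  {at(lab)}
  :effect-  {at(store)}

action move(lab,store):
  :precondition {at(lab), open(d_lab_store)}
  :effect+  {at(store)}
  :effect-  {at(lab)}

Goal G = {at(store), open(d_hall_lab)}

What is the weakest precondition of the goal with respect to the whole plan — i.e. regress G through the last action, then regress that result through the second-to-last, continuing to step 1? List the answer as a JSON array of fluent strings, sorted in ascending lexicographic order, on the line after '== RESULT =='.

Work backward from the goal:
  through step 4 (move(lab,store)): drop {at(store)}, keep {open(d_hall_lab)}, require {at(lab), open(d_lab_store)}
    → {at(lab), open(d_hall_lab), open(d_lab_store)}
  through step 3 (move(store,lab)): drop {at(lab)}, keep {open(d_hall_lab), open(d_lab_store)}, require {at(store), open(d_lab_store)}
    → {at(store), open(d_hall_lab), open(d_lab_store)}
  through step 2 (unlock(d_lab_store)): drop {open(d_lab_store)}, keep {at(store), open(d_hall_lab)}, require {have(k1), locked(d_lab_store)}
    → {at(store), have(k1), locked(d_lab_store), open(d_hall_lab)}
  through step 1 (unlock(d_hall_lab)): drop {open(d_hall_lab)}, keep {at(store), have(k1), locked(d_lab_store)}, require {have(k2), locked(d_hall_lab)}
    → {at(store), have(k1), have(k2), locked(d_hall_lab), locked(d_lab_store)}

== RESULT ==
["at(store)", "have(k1)", "have(k2)", "locked(d_hall_lab)", "locked(d_lab_store)"]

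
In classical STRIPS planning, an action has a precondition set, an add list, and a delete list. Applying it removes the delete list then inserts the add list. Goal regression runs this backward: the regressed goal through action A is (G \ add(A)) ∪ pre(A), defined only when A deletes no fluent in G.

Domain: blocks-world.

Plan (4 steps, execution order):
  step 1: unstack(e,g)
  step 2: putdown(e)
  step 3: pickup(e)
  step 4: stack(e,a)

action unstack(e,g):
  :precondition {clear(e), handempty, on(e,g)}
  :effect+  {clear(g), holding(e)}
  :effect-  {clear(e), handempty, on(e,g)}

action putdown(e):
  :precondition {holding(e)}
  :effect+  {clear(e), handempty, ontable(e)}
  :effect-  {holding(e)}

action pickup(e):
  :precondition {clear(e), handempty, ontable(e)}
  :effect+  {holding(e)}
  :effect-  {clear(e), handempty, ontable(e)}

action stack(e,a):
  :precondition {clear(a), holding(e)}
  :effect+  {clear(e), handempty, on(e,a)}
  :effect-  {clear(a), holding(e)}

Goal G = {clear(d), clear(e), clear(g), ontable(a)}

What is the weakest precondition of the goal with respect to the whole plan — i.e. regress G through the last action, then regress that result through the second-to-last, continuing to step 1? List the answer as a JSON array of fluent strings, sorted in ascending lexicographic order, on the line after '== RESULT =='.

Regress step by step:
  through step 4 (stack(e,a)): drop {clear(e)}, keep {clear(d), clear(g), ontable(a)}, require {clear(a), holding(e)}
    → {clear(a), clear(d), clear(g), holding(e), ontable(a)}
  through step 3 (pickup(e)): drop {holding(e)}, keep {clear(a), clear(d), clear(g), ontable(a)}, require {clear(e), handempty, ontable(e)}
    → {clear(a), clear(d), clear(e), clear(g), handempty, ontable(a), ontable(e)}
  through step 2 (putdown(e)): drop {clear(e), handempty, ontable(e)}, keep {clear(a), clear(d), clear(g), ontable(a)}, require {holding(e)}
    → {clear(a), clear(d), clear(g), holding(e), ontable(a)}
  through step 1 (unstack(e,g)): drop {clear(g), holding(e)}, keep {clear(a), clear(d), ontable(a)}, require {clear(e), handempty, on(e,g)}
    → {clear(a), clear(d), clear(e), handempty, on(e,g), ontable(a)}

== RESULT ==
["clear(a)", "clear(d)", "clear(e)", "handempty", "on(e,g)", "ontable(a)"]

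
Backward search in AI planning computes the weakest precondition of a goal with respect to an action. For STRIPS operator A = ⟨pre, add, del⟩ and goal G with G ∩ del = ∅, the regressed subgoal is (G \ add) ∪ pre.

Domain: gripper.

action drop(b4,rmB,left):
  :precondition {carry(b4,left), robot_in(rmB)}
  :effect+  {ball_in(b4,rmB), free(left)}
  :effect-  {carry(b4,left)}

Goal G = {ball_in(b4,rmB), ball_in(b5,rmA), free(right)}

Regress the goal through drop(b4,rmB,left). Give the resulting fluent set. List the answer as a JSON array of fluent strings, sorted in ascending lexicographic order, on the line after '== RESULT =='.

Compute (G \ add) ∪ pre:
  G ∩ del = {}  (empty — regression defined)
  G \ add = {ball_in(b4,rmB), ball_in(b5,rmA), free(right)} \ {ball_in(b4,rmB), free(left)} = {ball_in(b5,rmA), free(right)}
  ∪ pre   = {ball_in(b5,rmA), free(right)} ∪ {carry(b4,left), robot_in(rmB)}
          = {ball_in(b5,rmA), carry(b4,left), free(right), robot_in(rmB)}

== RESULT ==
["ball_in(b5,rmA)", "carry(b4,left)", "free(right)", "robot_in(rmB)"]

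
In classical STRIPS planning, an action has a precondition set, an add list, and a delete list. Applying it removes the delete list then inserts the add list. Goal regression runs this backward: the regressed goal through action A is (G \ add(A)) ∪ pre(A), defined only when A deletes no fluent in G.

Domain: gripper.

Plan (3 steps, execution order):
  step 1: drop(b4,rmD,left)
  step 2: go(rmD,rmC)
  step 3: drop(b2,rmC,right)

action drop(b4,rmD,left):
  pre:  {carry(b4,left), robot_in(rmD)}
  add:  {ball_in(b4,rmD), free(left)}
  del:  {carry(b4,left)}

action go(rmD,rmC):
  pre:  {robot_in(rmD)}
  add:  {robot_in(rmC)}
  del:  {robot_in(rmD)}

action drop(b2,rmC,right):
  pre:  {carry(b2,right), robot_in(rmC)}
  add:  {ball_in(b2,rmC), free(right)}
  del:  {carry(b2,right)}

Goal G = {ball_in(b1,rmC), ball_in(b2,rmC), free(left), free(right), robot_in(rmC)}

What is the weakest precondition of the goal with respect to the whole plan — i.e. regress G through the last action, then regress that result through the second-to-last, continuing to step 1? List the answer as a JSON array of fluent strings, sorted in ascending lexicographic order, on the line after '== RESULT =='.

Regress step by step:
  through step 3 (drop(b2,rmC,right)): drop {ball_in(b2,rmC), free(right)}, keep {ball_in(b1,rmC), free(left), robot_in(rmC)}, require {carry(b2,right), robot_in(rmC)}
    → {ball_in(b1,rmC), carry(b2,right), free(left), robot_in(rmC)}
  through step 2 (go(rmD,rmC)): drop {robot_in(rmC)}, keep {ball_in(b1,rmC), carry(b2,right), free(left)}, require {robot_in(rmD)}
    → {ball_in(b1,rmC), carry(b2,right), free(left), robot_in(rmD)}
  through step 1 (drop(b4,rmD,left)): drop {free(left)}, keep {ball_in(b1,rmC), carry(b2,right), robot_in(rmD)}, require {carry(b4,left), robot_in(rmD)}
    → {ball_in(b1,rmC), carry(b2,right), carry(b4,left), robot_in(rmD)}

== RESULT ==
["ball_in(b1,rmC)", "carry(b2,right)", "carry(b4,left)", "robot_in(rmD)"]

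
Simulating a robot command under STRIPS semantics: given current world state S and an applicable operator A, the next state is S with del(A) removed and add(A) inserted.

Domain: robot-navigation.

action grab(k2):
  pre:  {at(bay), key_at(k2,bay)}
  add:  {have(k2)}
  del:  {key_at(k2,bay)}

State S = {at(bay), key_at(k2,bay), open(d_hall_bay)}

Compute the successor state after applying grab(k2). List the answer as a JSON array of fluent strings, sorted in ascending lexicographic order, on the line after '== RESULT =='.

Compute (S \ del) ∪ add:
  pre ⊆ S: {at(bay), key_at(k2,bay)} ⊆ S  — applicable
  S \ del = {at(bay), open(d_hall_bay)}
  ∪ add   = {at(bay), have(k2), open(d_hall_bay)}

== RESULT ==
["at(bay)", "have(k2)", "open(d_hall_bay)"]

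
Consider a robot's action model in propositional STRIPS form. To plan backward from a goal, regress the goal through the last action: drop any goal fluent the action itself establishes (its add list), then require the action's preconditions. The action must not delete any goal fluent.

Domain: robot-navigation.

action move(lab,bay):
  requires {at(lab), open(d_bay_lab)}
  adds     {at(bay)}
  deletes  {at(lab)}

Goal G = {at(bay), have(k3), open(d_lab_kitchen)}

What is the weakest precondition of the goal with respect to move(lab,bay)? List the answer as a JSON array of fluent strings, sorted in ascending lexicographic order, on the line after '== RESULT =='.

Regress:
  G ∩ del = {}  (empty — regression defined)
  G \ add = {at(bay), have(k3), open(d_lab_kitchen)} \ {at(bay)} = {have(k3), open(d_lab_kitchen)}
  ∪ pre   = {have(k3), open(d_lab_kitchen)} ∪ {at(lab), open(d_bay_lab)}
          = {at(lab), have(k3), open(d_bay_lab), open(d_lab_kitchen)}

== RESULT ==
["at(lab)", "have(k3)", "open(d_bay_lab)", "open(d_lab_kitchen)"]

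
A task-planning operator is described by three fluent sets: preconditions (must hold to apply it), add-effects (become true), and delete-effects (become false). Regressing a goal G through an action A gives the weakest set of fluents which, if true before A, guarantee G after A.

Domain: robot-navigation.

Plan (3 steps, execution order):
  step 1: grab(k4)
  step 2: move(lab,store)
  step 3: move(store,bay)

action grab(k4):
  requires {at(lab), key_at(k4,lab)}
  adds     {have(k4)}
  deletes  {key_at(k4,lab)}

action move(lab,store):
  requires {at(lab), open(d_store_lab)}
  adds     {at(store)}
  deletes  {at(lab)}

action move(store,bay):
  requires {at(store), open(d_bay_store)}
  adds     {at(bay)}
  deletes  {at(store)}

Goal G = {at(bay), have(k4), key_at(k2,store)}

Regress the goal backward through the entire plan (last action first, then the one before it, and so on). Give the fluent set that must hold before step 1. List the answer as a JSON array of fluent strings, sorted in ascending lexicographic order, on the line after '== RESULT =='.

Regress step by step:
  through step 3 (move(store,bay)): drop {at(bay)}, keep {have(k4), key_at(k2,store)}, require {at(store), open(d_bay_store)}
    → {at(store), have(k4), key_at(k2,store), open(d_bay_store)}
  through step 2 (move(lab,store)): drop {at(store)}, keep {have(k4), key_at(k2,store), open(d_bay_store)}, require {at(lab), open(d_store_lab)}
    → {at(lab), have(k4), key_at(k2,store), open(d_bay_store), open(d_store_lab)}
  through step 1 (grab(k4)): drop {have(k4)}, keep {at(lab), key_at(k2,store), open(d_bay_store), open(d_store_lab)}, require {at(lab), key_at(k4,lab)}
    → {at(lab), key_at(k2,store), key_at(k4,lab), open(d_bay_store), open(d_store_lab)}

== RESULT ==
["at(lab)", "key_at(k2,store)", "key_at(k4,lab)", "open(d_bay_store)", "open(d_store_lab)"]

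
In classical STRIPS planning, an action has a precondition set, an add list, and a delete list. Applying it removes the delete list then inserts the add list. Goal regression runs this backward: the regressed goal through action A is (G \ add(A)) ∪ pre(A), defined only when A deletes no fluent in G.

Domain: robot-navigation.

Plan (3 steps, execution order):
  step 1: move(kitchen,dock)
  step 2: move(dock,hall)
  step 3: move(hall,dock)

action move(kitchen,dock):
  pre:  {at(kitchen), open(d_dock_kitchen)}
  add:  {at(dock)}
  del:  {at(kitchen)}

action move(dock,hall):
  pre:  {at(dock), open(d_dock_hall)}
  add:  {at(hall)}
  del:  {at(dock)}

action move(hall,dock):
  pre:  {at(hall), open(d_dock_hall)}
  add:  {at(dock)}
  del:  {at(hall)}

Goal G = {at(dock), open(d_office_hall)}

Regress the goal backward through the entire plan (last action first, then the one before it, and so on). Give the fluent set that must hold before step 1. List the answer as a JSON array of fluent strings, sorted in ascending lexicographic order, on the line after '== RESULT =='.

Regress step by step:
  through step 3 (move(hall,dock)): drop {at(dock)}, keep {open(d_office_hall)}, require {at(hall), open(d_dock_hall)}
    → {at(hall), open(d_dock_hall), open(d_office_hall)}
  through step 2 (move(dock,hall)): drop {at(hall)}, keep {open(d_dock_hall), open(d_office_hall)}, require {at(dock), open(d_dock_hall)}
    → {at(dock), open(d_dock_hall), open(d_office_hall)}
  through step 1 (move(kitchen,dock)): drop {at(dock)}, keep {open(d_dock_hall), open(d_office_hall)}, require {at(kitchen), open(d_dock_kitchen)}
    → {at(kitchen), open(d_dock_hall), open(d_dock_kitchen), open(d_office_hall)}

== RESULT ==
["at(kitchen)", "open(d_dock_hall)", "open(d_dock_kitchen)", "open(d_office_hall)"]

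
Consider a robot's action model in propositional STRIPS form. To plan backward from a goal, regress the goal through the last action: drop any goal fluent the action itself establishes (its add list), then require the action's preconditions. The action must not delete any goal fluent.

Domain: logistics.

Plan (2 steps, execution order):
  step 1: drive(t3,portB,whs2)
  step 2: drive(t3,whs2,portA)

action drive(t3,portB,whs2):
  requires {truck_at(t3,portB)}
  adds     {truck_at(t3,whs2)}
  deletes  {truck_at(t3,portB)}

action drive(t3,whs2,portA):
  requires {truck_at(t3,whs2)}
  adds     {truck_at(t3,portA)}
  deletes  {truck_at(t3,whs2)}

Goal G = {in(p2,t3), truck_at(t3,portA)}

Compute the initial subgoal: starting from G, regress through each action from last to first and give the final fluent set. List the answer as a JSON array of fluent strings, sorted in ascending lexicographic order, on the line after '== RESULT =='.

Regress step by step:
  through step 2 (drive(t3,whs2,portA)): drop {truck_at(t3,portA)}, keep {in(p2,t3)}, require {truck_at(t3,whs2)}
    → {in(p2,t3), truck_at(t3,whs2)}
  through step 1 (drive(t3,portB,whs2)): drop {truck_at(t3,whs2)}, keep {in(p2,t3)}, require {truck_at(t3,portB)}
    → {in(p2,t3), truck_at(t3,portB)}

== RESULT ==
["in(p2,t3)", "truck_at(t3,portB)"]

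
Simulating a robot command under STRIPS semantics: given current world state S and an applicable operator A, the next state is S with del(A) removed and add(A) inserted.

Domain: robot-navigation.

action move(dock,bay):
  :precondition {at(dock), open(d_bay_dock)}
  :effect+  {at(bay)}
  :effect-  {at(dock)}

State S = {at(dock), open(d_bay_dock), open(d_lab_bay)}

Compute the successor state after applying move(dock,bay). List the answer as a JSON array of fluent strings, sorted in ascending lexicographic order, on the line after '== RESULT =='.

Compute (S \ del) ∪ add:
  pre ⊆ S: {at(dock), open(d_bay_dock)} ⊆ S  — applicable
  S \ del = {open(d_bay_dock), open(d_lab_bay)}
  ∪ add   = {at(bay), open(d_bay_dock), open(d_lab_bay)}

== RESULT ==
["at(bay)", "open(d_bay_dock)", "open(d_lab_bay)"]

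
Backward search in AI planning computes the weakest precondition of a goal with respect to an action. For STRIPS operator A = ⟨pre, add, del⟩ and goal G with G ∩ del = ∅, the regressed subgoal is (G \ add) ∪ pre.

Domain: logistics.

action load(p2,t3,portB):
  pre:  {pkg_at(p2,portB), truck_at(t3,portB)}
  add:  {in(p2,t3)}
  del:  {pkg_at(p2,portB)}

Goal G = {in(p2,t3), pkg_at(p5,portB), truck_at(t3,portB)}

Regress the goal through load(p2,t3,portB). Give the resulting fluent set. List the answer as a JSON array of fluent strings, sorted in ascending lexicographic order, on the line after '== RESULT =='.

Compute (G \ add) ∪ pre:
  G ∩ del = {}  (empty — regression defined)
  G \ add = {in(p2,t3), pkg_at(p5,portB), truck_at(t3,portB)} \ {in(p2,t3)} = {pkg_at(p5,portB), truck_at(t3,portB)}
  ∪ pre   = {pkg_at(p5,portB), truck_at(t3,portB)} ∪ {pkg_at(p2,portB), truck_at(t3,portB)}
          = {pkg_at(p2,portB), pkg_at(p5,portB), truck_at(t3,portB)}

== RESULT ==
["pkg_at(p2,portB)", "pkg_at(p5,portB)", "truck_at(t3,portB)"]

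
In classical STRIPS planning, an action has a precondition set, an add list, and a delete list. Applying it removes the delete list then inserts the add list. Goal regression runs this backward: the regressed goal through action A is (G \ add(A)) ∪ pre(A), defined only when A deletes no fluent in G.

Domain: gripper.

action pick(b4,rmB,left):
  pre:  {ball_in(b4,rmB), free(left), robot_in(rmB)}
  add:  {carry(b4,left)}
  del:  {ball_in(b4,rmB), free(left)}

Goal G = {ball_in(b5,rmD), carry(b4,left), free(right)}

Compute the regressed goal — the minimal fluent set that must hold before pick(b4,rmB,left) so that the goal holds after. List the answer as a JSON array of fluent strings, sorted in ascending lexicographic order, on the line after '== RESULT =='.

Compute (G \ add) ∪ pre:
  G ∩ del = {}  (empty — regression defined)
  G \ add = {ball_in(b5,rmD), carry(b4,left), free(right)} \ {carry(b4,left)} = {ball_in(b5,rmD), free(right)}
  ∪ pre   = {ball_in(b5,rmD), free(right)} ∪ {ball_in(b4,rmB), free(left), robot_in(rmB)}
          = {ball_in(b4,rmB), ball_in(b5,rmD), free(left), free(right), robot_in(rmB)}

== RESULT ==
["ball_in(b4,rmB)", "ball_in(b5,rmD)", "free(left)", "free(right)", "robot_in(rmB)"]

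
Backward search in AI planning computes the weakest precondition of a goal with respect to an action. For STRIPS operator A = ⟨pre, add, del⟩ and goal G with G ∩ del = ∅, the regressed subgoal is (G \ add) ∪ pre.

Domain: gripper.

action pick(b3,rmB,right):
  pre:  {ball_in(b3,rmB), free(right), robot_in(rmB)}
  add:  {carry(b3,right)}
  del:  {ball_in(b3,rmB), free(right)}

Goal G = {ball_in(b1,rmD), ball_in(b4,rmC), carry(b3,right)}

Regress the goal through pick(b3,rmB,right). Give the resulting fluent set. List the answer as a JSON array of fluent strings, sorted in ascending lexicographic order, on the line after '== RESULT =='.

Compute (G \ add) ∪ pre:
  G ∩ del = {}  (empty — regression defined)
  G \ add = {ball_in(b1,rmD), ball_in(b4,rmC), carry(b3,right)} \ {carry(b3,right)} = {ball_in(b1,rmD), ball_in(b4,rmC)}
  ∪ pre   = {ball_in(b1,rmD), ball_in(b4,rmC)} ∪ {ball_in(b3,rmB), free(right), robot_in(rmB)}
          = {ball_in(b1,rmD), ball_in(b3,rmB), ball_in(b4,rmC), free(right), robot_in(rmB)}

== RESULT ==
["ball_in(b1,rmD)", "ball_in(b3,rmB)", "ball_in(b4,rmC)", "free(right)", "robot_in(rmB)"]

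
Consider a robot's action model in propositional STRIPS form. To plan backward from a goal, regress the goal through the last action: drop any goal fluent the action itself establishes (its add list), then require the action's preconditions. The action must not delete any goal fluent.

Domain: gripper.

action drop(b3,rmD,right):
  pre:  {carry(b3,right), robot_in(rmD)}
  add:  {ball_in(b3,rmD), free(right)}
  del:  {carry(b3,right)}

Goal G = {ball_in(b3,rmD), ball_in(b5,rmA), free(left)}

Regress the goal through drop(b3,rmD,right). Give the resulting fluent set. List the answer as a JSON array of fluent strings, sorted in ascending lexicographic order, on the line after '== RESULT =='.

Regress:
  G ∩ del = {}  (empty — regression defined)
  G \ add = {ball_in(b3,rmD), ball_in(b5,rmA), free(left)} \ {ball_in(b3,rmD), free(right)} = {ball_in(b5,rmA), free(left)}
  ∪ pre   = {ball_in(b5,rmA), free(left)} ∪ {carry(b3,right), robot_in(rmD)}
          = {ball_in(b5,rmA), carry(b3,right), free(left), robot_in(rmD)}

== RESULT ==
["ball_in(b5,rmA)", "carry(b3,right)", "free(left)", "robot_in(rmD)"]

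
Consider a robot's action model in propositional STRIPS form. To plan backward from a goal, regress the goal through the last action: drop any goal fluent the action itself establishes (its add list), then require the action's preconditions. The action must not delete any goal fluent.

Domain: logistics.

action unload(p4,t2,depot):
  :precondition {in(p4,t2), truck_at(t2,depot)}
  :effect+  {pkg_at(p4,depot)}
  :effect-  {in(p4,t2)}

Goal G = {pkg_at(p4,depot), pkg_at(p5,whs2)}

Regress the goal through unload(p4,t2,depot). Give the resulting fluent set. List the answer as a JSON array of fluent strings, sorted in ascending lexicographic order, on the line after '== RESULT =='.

Compute (G \ add) ∪ pre:
  G ∩ del = {}  (empty — regression defined)
  G \ add = {pkg_at(p4,depot), pkg_at(p5,whs2)} \ {pkg_at(p4,depot)} = {pkg_at(p5,whs2)}
  ∪ pre   = {pkg_at(p5,whs2)} ∪ {in(p4,t2), truck_at(t2,depot)}
          = {in(p4,t2), pkg_at(p5,whs2), truck_at(t2,depot)}

== RESULT ==
["in(p4,t2)", "pkg_at(p5,whs2)", "truck_at(t2,depot)"]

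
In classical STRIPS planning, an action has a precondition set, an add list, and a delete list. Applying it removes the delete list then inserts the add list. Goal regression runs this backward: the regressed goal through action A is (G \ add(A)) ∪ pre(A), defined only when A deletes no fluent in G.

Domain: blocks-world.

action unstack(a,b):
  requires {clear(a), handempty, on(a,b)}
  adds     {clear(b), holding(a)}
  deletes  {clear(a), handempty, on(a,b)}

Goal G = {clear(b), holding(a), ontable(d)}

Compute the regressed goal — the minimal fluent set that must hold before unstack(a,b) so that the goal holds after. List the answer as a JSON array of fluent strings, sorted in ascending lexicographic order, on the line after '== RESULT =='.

Regress:
  G ∩ del = {}  (empty — regression defined)
  G \ add = {clear(b), holding(a), ontable(d)} \ {clear(b), holding(a)} = {ontable(d)}
  ∪ pre   = {ontable(d)} ∪ {clear(a), handempty, on(a,b)}
          = {clear(a), handempty, on(a,b), ontable(d)}

== RESULT ==
["clear(a)", "handempty", "on(a,b)", "ontable(d)"]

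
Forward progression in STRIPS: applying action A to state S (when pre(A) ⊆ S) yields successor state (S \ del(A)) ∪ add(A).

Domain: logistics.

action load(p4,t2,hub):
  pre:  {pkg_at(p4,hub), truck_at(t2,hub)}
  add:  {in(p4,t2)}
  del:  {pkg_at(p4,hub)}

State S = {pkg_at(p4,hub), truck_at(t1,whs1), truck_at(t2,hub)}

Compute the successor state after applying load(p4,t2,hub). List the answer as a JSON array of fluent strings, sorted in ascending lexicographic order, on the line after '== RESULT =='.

Compute (S \ del) ∪ add:
  pre ⊆ S: {pkg_at(p4,hub), truck_at(t2,hub)} ⊆ S  — applicable
  S \ del = {truck_at(t1,whs1), truck_at(t2,hub)}
  ∪ add   = {in(p4,t2), truck_at(t1,whs1), truck_at(t2,hub)}

== RESULT ==
["in(p4,t2)", "truck_at(t1,whs1)", "truck_at(t2,hub)"]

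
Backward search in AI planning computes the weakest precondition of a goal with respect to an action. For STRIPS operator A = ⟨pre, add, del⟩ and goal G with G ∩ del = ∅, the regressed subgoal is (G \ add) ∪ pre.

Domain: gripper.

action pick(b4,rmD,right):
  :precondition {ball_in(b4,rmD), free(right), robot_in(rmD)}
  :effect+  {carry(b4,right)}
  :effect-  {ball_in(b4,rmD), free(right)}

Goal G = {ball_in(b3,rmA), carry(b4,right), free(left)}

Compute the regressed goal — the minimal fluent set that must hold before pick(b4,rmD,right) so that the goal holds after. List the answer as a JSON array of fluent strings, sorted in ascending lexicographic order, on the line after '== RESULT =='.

Regress:
  G ∩ del = {}  (empty — regression defined)
  G \ add = {ball_in(b3,rmA), carry(b4,right), free(left)} \ {carry(b4,right)} = {ball_in(b3,rmA), free(left)}
  ∪ pre   = {ball_in(b3,rmA), free(left)} ∪ {ball_in(b4,rmD), free(right), robot_in(rmD)}
          = {ball_in(b3,rmA), ball_in(b4,rmD), free(left), free(right), robot_in(rmD)}

== RESULT ==
["ball_in(b3,rmA)", "ball_in(b4,rmD)", "free(left)", "free(right)", "robot_in(rmD)"]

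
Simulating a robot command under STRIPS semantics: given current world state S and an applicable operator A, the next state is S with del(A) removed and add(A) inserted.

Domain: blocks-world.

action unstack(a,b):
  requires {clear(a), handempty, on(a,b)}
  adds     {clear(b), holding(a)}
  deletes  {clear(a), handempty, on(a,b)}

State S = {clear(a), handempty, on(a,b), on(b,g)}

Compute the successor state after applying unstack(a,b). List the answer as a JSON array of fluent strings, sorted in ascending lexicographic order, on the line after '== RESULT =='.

Compute (S \ del) ∪ add:
  pre ⊆ S: {clear(a), handempty, on(a,b)} ⊆ S  — applicable
  S \ del = {on(b,g)}
  ∪ add   = {clear(b), holding(a), on(b,g)}

== RESULT ==
["clear(b)", "holding(a)", "on(b,g)"]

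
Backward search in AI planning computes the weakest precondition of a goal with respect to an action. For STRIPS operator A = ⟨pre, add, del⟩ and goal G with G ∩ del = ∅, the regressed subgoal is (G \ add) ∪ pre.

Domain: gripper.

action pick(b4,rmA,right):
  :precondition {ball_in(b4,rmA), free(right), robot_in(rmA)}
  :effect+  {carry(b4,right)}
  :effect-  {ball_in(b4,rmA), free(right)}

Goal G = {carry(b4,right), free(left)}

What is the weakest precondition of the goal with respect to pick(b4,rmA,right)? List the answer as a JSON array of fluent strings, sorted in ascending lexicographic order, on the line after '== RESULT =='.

Regress:
  G ∩ del = {}  (empty — regression defined)
  G \ add = {carry(b4,right), free(left)} \ {carry(b4,right)} = {free(left)}
  ∪ pre   = {free(left)} ∪ {ball_in(b4,rmA), free(right), robot_in(rmA)}
          = {ball_in(b4,rmA), free(left), free(right), robot_in(rmA)}

== RESULT ==
["ball_in(b4,rmA)", "free(left)", "free(right)", "robot_in(rmA)"]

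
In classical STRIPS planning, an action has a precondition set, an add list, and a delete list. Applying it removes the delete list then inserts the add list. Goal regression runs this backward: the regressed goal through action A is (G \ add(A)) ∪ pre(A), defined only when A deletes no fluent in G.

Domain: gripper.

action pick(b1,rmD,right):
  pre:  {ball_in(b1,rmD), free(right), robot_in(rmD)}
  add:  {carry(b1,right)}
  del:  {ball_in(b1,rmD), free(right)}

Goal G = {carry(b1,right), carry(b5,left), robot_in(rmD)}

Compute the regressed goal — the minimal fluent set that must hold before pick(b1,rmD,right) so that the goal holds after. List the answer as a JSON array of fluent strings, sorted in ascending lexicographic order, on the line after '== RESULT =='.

Regress:
  G ∩ del = {}  (empty — regression defined)
  G \ add = {carry(b1,right), carry(b5,left), robot_in(rmD)} \ {carry(b1,right)} = {carry(b5,left), robot_in(rmD)}
  ∪ pre   = {carry(b5,left), robot_in(rmD)} ∪ {ball_in(b1,rmD), free(right), robot_in(rmD)}
          = {ball_in(b1,rmD), carry(b5,left), free(right), robot_in(rmD)}

== RESULT ==
["ball_in(b1,rmD)", "carry(b5,left)", "free(right)", "robot_in(rmD)"]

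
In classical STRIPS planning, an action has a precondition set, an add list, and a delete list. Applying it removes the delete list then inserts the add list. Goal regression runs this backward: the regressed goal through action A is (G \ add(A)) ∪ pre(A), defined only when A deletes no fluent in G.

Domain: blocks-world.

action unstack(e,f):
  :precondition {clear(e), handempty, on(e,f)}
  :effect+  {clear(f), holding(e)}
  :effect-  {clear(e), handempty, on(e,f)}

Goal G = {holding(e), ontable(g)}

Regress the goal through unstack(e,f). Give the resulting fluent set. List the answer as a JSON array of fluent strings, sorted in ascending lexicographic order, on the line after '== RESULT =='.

Compute (G \ add) ∪ pre:
  G ∩ del = {}  (empty — regression defined)
  G \ add = {holding(e), ontable(g)} \ {clear(f), holding(e)} = {ontable(g)}
  ∪ pre   = {ontable(g)} ∪ {clear(e), handempty, on(e,f)}
          = {clear(e), handempty, on(e,f), ontable(g)}

== RESULT ==
["clear(e)", "handempty", "on(e,f)", "ontable(g)"]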